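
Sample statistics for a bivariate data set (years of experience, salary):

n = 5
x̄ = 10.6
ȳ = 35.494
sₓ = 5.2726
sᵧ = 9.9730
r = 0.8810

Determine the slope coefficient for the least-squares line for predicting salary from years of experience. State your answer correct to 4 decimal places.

b = r · sᵧ/sₓ = 0.881 · 9.973/5.2726 = 1.666391

1.6664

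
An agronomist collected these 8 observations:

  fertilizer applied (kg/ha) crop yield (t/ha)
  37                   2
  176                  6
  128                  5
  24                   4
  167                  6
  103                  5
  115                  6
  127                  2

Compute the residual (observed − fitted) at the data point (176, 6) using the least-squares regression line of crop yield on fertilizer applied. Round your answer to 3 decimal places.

0.298

n = 8, Σx = 877, Σy = 36, Σxy = 4327, Σx² = 117157
Sxx = Σx² − (Σx)²/n = 117157 − 96141.125 = 21015.875
Sxy = Σxy − (Σx)(Σy)/n = 4327 − 3946.5 = 380.5
b = Sxy/Sxx = 380.5/21015.875 = 0.018105
a = ȳ − b·x̄ = 4.5 − 0.018105·109.625 = 2.515200
ŷ(176) = 2.515200 + 0.018105·176 = 5.701743
residual = y − ŷ = 6 − 5.701743 = 0.298257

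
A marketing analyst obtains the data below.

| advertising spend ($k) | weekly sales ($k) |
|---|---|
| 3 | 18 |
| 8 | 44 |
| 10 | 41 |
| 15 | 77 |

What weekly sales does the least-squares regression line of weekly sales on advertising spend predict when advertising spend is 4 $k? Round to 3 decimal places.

n = 4, Σx = 36, Σy = 180, Σxy = 1971, Σx² = 398
Sxx = Σx² − (Σx)²/n = 398 − 324 = 74
Sxy = Σxy − (Σx)(Σy)/n = 1971 − 1620 = 351
b = Sxy/Sxx = 351/74 = 4.743243
a = ȳ − b·x̄ = 45 − 4.743243·9 = 2.310811
ŷ(4) = a + b·4 = 2.310811 + 4.743243·4 = 21.283784

21.284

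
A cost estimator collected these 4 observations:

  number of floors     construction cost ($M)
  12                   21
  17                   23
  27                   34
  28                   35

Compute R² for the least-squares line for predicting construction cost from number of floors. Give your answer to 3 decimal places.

0.977

n = 4, Σx = 84, Σy = 113, Σxy = 2541, Σx² = 1946, Σy² = 3351
Sxx = Σx² − (Σx)²/n = 1946 − 1764 = 182
Sxy = Σxy − (Σx)(Σy)/n = 2541 − 2373 = 168
Syy = Σy² − (Σy)²/n = 3351 − 3192.25 = 158.75
R² = Sxy²/(Sxx·Syy) = (168)²/(182·158.75) = 0.976863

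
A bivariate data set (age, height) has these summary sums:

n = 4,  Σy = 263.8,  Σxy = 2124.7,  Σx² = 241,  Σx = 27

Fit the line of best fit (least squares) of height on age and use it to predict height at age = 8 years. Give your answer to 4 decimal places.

73.2702

Sxx = Σx² − (Σx)²/n = 241 − 182.25 = 58.75
Sxy = Σxy − (Σx)(Σy)/n = 2124.7 − 1780.65 = 344.05
b = Sxy/Sxx = 344.05/58.75 = 5.856170
a = ȳ − b·x̄ = 65.95 − 5.856170·6.75 = 26.420851
ŷ(8) = a + b·8 = 26.420851 + 5.856170·8 = 73.270213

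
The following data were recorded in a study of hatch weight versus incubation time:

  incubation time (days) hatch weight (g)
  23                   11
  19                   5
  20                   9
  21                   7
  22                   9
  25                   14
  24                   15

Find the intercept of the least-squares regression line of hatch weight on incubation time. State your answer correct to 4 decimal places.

n = 7, Σx = 154, Σy = 70, Σxy = 1583, Σx² = 3416
Sxx = Σx² − (Σx)²/n = 3416 − 3388 = 28
Sxy = Σxy − (Σx)(Σy)/n = 1583 − 1540 = 43
b = Sxy/Sxx = 43/28 = 1.535714
a = ȳ − b·x̄ = 10 − 1.535714·22 = -23.785714

-23.7857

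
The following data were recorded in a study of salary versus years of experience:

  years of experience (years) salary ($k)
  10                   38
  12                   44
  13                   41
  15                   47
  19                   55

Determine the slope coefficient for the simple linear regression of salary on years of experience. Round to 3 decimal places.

n = 5, Σx = 69, Σy = 225, Σxy = 3191, Σx² = 999
Sxx = Σx² − (Σx)²/n = 999 − 952.2 = 46.8
Sxy = Σxy − (Σx)(Σy)/n = 3191 − 3105 = 86
b = Sxy/Sxx = 86/46.8 = 1.837607

1.838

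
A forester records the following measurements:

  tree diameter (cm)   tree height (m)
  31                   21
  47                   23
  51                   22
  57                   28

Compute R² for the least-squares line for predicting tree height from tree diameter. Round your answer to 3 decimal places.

0.580

n = 4, Σx = 186, Σy = 94, Σxy = 4450, Σx² = 9020, Σy² = 2238
Sxx = Σx² − (Σx)²/n = 9020 − 8649 = 371
Sxy = Σxy − (Σx)(Σy)/n = 4450 − 4371 = 79
Syy = Σy² − (Σy)²/n = 2238 − 2209 = 29
R² = Sxy²/(Sxx·Syy) = (79)²/(371·29) = 0.580072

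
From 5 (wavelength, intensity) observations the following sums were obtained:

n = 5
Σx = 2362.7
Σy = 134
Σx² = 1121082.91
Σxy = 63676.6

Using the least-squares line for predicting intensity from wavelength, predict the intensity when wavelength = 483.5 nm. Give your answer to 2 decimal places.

Sxx = Σx² − (Σx)²/n = 1121082.91 − 1116470.258 = 4612.652
Sxy = Σxy − (Σx)(Σy)/n = 63676.6 − 63320.36 = 356.24
b = Sxy/Sxx = 356.24/4612.652 = 0.077231
a = ȳ − b·x̄ = 26.8 − 0.077231·472.54 = -9.694765
ŷ(483.5) = a + b·483.5 = -9.694765 + 0.077231·483.5 = 27.646452

27.65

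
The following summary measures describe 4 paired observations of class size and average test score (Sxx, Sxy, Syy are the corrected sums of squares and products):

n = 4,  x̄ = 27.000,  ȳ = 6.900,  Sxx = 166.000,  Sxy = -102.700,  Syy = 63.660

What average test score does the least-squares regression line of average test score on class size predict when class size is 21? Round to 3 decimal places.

10.612

b = Sxy/Sxx = -102.7/166 = -0.618675
a = ȳ − b·x̄ = 6.9 − (-0.618675)·27 = 23.604217
ŷ(21) = a + b·21 = 23.604217 + (-0.618675)·21 = 10.612048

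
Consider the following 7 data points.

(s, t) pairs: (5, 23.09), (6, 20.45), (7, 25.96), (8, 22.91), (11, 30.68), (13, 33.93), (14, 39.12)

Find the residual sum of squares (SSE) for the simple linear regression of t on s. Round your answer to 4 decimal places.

n = 7, Σx = 64, Σy = 196.14, Σxy = 1929.4, Σx² = 660, Σy² = 5773.022
Sxx = Σx² − (Σx)²/n = 660 − 585.142857 = 74.857143
Sxy = Σxy − (Σx)(Σy)/n = 1929.4 − 1793.28 = 136.12
Syy = Σy² − (Σy)²/n = 5773.022 − 5495.8428 = 277.1792
b = Sxy/Sxx = 136.12/74.857143 = 1.818397
SSE = Syy − b·Sxy = 277.1792 − 1.818397·136.12 = 29.659008

29.6590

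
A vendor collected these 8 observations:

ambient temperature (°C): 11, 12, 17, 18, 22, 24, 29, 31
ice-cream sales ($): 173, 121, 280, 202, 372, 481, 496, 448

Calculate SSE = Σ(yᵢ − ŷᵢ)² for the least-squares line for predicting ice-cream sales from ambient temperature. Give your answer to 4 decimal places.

22901.5251

n = 8, Σx = 164, Σy = 2573, Σxy = 59751, Σx² = 3740, Σy² = 980239
Sxx = Σx² − (Σx)²/n = 3740 − 3362 = 378
Sxy = Σxy − (Σx)(Σy)/n = 59751 − 52746.5 = 7004.5
Syy = Σy² − (Σy)²/n = 980239 − 827541.125 = 152697.875
b = Sxy/Sxx = 7004.5/378 = 18.530423
SSE = Syy − b·Sxy = 152697.875 − 18.530423·7004.5 = 22901.525132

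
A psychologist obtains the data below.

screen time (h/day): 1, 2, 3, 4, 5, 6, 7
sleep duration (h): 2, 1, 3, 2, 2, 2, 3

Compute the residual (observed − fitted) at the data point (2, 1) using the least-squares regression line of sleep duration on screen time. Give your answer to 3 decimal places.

n = 7, Σx = 28, Σy = 15, Σxy = 64, Σx² = 140
Sxx = Σx² − (Σx)²/n = 140 − 112 = 28
Sxy = Σxy − (Σx)(Σy)/n = 64 − 60 = 4
b = Sxy/Sxx = 4/28 = 0.142857
a = ȳ − b·x̄ = 2.142857 − 0.142857·4 = 1.571429
ŷ(2) = 1.571429 + 0.142857·2 = 1.857143
residual = y − ŷ = 1 − 1.857143 = -0.857143

-0.857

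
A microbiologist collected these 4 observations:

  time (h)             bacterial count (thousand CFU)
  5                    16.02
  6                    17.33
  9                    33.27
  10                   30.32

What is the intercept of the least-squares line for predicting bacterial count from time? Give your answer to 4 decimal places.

-2.0856

n = 4, Σx = 30, Σy = 96.94, Σxy = 786.71, Σx² = 242
Sxx = Σx² − (Σx)²/n = 242 − 225 = 17
Sxy = Σxy − (Σx)(Σy)/n = 786.71 − 727.05 = 59.66
b = Sxy/Sxx = 59.66/17 = 3.509412
a = ȳ − b·x̄ = 24.235 − 3.509412·7.5 = -2.085588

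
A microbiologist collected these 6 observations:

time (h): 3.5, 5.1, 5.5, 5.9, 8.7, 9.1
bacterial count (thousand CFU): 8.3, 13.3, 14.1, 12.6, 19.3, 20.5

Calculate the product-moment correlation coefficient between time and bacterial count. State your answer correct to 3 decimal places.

0.978

n = 6, Σx = 37.8, Σy = 88.1, Σxy = 603.23, Σx² = 261.82, Σy² = 1396.09
Sxx = Σx² − (Σx)²/n = 261.82 − 238.14 = 23.68
Sxy = Σxy − (Σx)(Σy)/n = 603.23 − 555.03 = 48.2
Syy = Σy² − (Σy)²/n = 1396.09 − 1293.601667 = 102.488333
r = Sxy/√(Sxx·Syy) = 48.2/√(2426.923733) = 48.2/49.263818 = 0.978406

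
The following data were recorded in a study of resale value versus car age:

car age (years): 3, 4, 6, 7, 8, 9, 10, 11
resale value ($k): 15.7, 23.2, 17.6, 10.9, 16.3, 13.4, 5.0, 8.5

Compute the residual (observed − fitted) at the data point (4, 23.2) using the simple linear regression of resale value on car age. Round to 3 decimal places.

4.365

n = 8, Σx = 58, Σy = 110.6, Σxy = 716.3, Σx² = 476
Sxx = Σx² − (Σx)²/n = 476 − 420.5 = 55.5
Sxy = Σxy − (Σx)(Σy)/n = 716.3 − 801.85 = -85.55
b = Sxy/Sxx = -85.55/55.5 = -1.541441
a = ȳ − b·x̄ = 13.825 − (-1.541441)·7.25 = 25.000450
ŷ(4) = 25.000450 + (-1.541441)·4 = 18.834685
residual = y − ŷ = 23.2 − 18.834685 = 4.365315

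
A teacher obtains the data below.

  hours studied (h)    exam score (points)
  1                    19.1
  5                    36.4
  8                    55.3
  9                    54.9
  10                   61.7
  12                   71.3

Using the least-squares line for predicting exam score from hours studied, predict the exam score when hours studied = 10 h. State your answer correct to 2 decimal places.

n = 6, Σx = 45, Σy = 298.7, Σxy = 2610.2, Σx² = 415
Sxx = Σx² − (Σx)²/n = 415 − 337.5 = 77.5
Sxy = Σxy − (Σx)(Σy)/n = 2610.2 − 2240.25 = 369.95
b = Sxy/Sxx = 369.95/77.5 = 4.773548
a = ȳ − b·x̄ = 49.783333 − 4.773548·7.5 = 13.981720
ŷ(10) = a + b·10 = 13.981720 + 4.773548·10 = 61.717204

61.72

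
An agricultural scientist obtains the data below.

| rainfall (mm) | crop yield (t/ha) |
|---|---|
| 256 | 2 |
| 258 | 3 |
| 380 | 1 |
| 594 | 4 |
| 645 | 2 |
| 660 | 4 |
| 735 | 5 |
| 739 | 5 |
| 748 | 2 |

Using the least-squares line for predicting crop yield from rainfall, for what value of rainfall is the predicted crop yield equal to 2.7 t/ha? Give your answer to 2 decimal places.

n = 9, Σx = 5015, Σy = 28, Σxy = 16838, Σx² = 3126811
Sxx = Σx² − (Σx)²/n = 3126811 − 2794469.444444 = 332341.555556
Sxy = Σxy − (Σx)(Σy)/n = 16838 − 15602.222222 = 1235.777778
b = Sxy/Sxx = 1235.777778/332341.555556 = 0.003718
a = ȳ − b·x̄ = 3.111111 − 0.003718·557.222222 = 1.039138
Set a + b·x = 2.7: x = (2.7 − 1.039138) / 0.003718 = 446.660834

446.66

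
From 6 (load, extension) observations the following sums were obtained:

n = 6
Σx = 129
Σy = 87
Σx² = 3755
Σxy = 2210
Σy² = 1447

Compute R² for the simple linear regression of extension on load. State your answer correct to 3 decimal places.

Sxx = Σx² − (Σx)²/n = 3755 − 2773.5 = 981.5
Sxy = Σxy − (Σx)(Σy)/n = 2210 − 1870.5 = 339.5
Syy = Σy² − (Σy)²/n = 1447 − 1261.5 = 185.5
R² = Sxy²/(Sxx·Syy) = (339.5)²/(981.5·185.5) = 0.633061

0.633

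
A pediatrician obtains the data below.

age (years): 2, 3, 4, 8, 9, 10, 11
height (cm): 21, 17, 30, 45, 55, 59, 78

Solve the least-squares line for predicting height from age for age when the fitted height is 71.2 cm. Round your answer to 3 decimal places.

n = 7, Σx = 47, Σy = 305, Σxy = 2516, Σx² = 395
Sxx = Σx² − (Σx)²/n = 395 − 315.571429 = 79.428571
Sxy = Σxy − (Σx)(Σy)/n = 2516 − 2047.857143 = 468.142857
b = Sxy/Sxx = 468.142857/79.428571 = 5.893885
a = ȳ − b·x̄ = 43.571429 − 5.893885·6.714286 = 3.998201
Set a + b·x = 71.2: x = (71.2 − 3.998201) / 5.893885 = 11.401953

11.402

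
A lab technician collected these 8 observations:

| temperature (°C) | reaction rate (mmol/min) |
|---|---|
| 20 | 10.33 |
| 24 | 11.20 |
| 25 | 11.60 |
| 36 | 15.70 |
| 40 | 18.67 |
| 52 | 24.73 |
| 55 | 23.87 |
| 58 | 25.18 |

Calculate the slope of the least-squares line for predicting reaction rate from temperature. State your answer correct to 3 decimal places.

n = 8, Σx = 310, Σy = 141.28, Σxy = 6136.65, Σx² = 13590
Sxx = Σx² − (Σx)²/n = 13590 − 12012.5 = 1577.5
Sxy = Σxy − (Σx)(Σy)/n = 6136.65 − 5474.6 = 662.05
b = Sxy/Sxx = 662.05/1577.5 = 0.419683

0.420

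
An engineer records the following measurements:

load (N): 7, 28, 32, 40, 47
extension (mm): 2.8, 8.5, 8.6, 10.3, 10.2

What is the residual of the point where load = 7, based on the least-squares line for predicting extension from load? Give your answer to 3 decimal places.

-0.641

n = 5, Σx = 154, Σy = 40.4, Σxy = 1424.2, Σx² = 5666
Sxx = Σx² − (Σx)²/n = 5666 − 4743.2 = 922.8
Sxy = Σxy − (Σx)(Σy)/n = 1424.2 − 1244.32 = 179.88
b = Sxy/Sxx = 179.88/922.8 = 0.194928
a = ȳ − b·x̄ = 8.08 − 0.194928·30.8 = 2.076203
ŷ(7) = 2.076203 + 0.194928·7 = 3.440702
residual = y − ŷ = 2.8 − 3.440702 = -0.640702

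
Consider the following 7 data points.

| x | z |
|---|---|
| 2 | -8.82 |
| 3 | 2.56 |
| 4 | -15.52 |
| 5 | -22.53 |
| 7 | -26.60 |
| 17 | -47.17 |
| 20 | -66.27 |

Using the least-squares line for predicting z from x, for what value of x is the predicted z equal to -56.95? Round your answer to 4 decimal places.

18.1076

n = 7, Σx = 58, Σy = -184.35, Σxy = -2498.18, Σx² = 792
Sxx = Σx² − (Σx)²/n = 792 − 480.571429 = 311.428571
Sxy = Σxy − (Σx)(Σy)/n = -2498.18 − (-1527.471429) = -970.708571
b = Sxy/Sxx = -970.708571/311.428571 = -3.116954
a = ȳ − b·x̄ = -26.335714 − (-3.116954)·8.285714 = -0.509523
Set a + b·x = -56.95: x = (-56.95 − (-0.509523)) / (-3.116954) = 18.107574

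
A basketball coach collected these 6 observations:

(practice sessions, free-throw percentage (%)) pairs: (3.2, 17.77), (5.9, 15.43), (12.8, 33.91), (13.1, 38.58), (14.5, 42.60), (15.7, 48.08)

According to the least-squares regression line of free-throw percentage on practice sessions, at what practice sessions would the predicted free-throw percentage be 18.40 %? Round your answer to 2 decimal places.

n = 6, Σx = 65.2, Σy = 196.37, Σxy = 2459.903, Σx² = 837.24
Sxx = Σx² − (Σx)²/n = 837.24 − 708.506667 = 128.733333
Sxy = Σxy − (Σx)(Σy)/n = 2459.903 − 2133.887333 = 326.015667
b = Sxy/Sxx = 326.015667/128.733333 = 2.532488
a = ȳ − b·x̄ = 32.728333 − 2.532488·10.866667 = 5.208627
Set a + b·x = 18.40: x = (18.40 − 5.208627) / 2.532488 = 5.208858

5.21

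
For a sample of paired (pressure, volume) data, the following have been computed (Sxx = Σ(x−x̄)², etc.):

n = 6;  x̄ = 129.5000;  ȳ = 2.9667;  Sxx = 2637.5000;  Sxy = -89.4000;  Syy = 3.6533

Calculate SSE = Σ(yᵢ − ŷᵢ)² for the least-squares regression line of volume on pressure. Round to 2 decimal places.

0.62

b = Sxy/Sxx = -89.4/2637.5 = -0.033896
SSE = Syy − b·Sxy = 3.6533 − (-0.033896)·(-89.4) = 0.623021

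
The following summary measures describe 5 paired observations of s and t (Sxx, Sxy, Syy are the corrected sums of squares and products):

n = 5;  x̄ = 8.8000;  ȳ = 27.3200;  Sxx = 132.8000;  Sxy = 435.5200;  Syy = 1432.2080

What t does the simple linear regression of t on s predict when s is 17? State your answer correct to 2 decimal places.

b = Sxy/Sxx = 435.52/132.8 = 3.279518
a = ȳ − b·x̄ = 27.32 − 3.279518·8.8 = -1.539759
ŷ(17) = a + b·17 = -1.539759 + 3.279518·17 = 54.212048

54.21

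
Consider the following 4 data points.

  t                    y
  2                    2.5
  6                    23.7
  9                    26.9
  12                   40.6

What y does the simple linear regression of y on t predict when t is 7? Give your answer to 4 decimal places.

n = 4, Σx = 29, Σy = 93.7, Σxy = 876.5, Σx² = 265
Sxx = Σx² − (Σx)²/n = 265 − 210.25 = 54.75
Sxy = Σxy − (Σx)(Σy)/n = 876.5 − 679.325 = 197.175
b = Sxy/Sxx = 197.175/54.75 = 3.601370
a = ȳ − b·x̄ = 23.425 − 3.601370·7.25 = -2.684932
ŷ(7) = a + b·7 = -2.684932 + 3.601370·7 = 22.524658

22.5247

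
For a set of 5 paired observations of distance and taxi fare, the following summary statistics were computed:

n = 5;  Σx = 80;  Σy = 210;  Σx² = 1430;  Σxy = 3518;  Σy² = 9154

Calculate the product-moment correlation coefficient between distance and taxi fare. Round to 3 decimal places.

Sxx = Σx² − (Σx)²/n = 1430 − 1280 = 150
Sxy = Σxy − (Σx)(Σy)/n = 3518 − 3360 = 158
Syy = Σy² − (Σy)²/n = 9154 − 8820 = 334
r = Sxy/√(Sxx·Syy) = 158/√(50100) = 158/223.830293 = 0.705892

0.706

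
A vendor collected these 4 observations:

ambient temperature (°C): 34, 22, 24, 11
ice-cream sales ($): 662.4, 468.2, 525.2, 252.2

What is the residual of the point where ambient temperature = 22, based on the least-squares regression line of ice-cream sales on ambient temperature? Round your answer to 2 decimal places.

4.68

n = 4, Σx = 91, Σy = 1908, Σxy = 48201, Σx² = 2337
Sxx = Σx² − (Σx)²/n = 2337 − 2070.25 = 266.75
Sxy = Σxy − (Σx)(Σy)/n = 48201 − 43407 = 4794
b = Sxy/Sxx = 4794/266.75 = 17.971884
a = ȳ − b·x̄ = 477 − 17.971884·22.75 = 68.139644
ŷ(22) = 68.139644 + 17.971884·22 = 463.521087
residual = y − ŷ = 468.2 − 463.521087 = 4.678913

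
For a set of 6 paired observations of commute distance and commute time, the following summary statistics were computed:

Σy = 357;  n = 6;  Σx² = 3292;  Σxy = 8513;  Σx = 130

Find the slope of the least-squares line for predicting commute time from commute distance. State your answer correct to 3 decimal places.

1.637

Sxx = Σx² − (Σx)²/n = 3292 − 2816.666667 = 475.333333
Sxy = Σxy − (Σx)(Σy)/n = 8513 − 7735 = 778
b = Sxy/Sxx = 778/475.333333 = 1.636746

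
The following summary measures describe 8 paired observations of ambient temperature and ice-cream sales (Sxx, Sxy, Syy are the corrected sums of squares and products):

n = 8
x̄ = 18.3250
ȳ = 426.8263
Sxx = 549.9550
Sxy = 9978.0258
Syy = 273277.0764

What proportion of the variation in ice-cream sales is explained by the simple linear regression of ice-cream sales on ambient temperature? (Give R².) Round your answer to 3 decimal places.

R² = Sxy²/(Sxx·Syy) = (9978.0258)²/(549.955·273277.0764) = 0.662459

0.662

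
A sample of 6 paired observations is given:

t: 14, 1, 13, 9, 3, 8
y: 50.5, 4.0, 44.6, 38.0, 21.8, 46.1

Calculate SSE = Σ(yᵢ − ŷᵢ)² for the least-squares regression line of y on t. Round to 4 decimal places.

255.0389

n = 6, Σx = 48, Σy = 205, Σxy = 2067, Σx² = 520, Σy² = 8599.86
Sxx = Σx² − (Σx)²/n = 520 − 384 = 136
Sxy = Σxy − (Σx)(Σy)/n = 2067 − 1640 = 427
Syy = Σy² − (Σy)²/n = 8599.86 − 7004.166667 = 1595.693333
b = Sxy/Sxx = 427/136 = 3.139706
SSE = Syy − b·Sxy = 1595.693333 − 3.139706·427 = 255.038922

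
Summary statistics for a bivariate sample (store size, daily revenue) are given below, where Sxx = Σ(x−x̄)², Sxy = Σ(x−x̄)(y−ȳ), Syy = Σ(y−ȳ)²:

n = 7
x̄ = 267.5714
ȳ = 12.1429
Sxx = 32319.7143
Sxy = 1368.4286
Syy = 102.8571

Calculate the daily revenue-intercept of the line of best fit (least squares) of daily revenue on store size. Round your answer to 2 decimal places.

0.81

b = Sxy/Sxx = 1368.4286/32319.7143 = 0.042340
a = ȳ − b·x̄ = 12.1429 − 0.042340·267.5714 = 0.813828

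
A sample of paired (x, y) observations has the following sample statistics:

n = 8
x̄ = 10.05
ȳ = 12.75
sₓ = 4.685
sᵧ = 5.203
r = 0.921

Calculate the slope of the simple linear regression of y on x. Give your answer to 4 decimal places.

b = r · sᵧ/sₓ = 0.921 · 5.203/4.685 = 1.022831

1.0228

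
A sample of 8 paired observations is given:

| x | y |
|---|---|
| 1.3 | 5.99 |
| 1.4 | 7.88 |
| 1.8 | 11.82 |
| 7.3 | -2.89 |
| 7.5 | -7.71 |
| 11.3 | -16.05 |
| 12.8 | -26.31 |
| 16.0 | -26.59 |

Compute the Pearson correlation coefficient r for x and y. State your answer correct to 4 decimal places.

n = 8, Σx = 59.4, Σy = -53.86, Σxy = -982.4, Σx² = 663.96, Σy² = 1962.3298
Sxx = Σx² − (Σx)²/n = 663.96 − 441.045 = 222.915
Sxy = Σxy − (Σx)(Σy)/n = -982.4 − (-399.9105) = -582.4895
Syy = Σy² − (Σy)²/n = 1962.3298 − 362.61245 = 1599.71735
r = Sxy/√(Sxx·Syy) = -582.4895/√(356600.993075) = -582.4895/597.160777 = -0.975432

-0.9754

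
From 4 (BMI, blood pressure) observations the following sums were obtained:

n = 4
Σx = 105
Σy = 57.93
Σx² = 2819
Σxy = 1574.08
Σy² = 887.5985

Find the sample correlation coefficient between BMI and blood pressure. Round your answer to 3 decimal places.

Sxx = Σx² − (Σx)²/n = 2819 − 2756.25 = 62.75
Sxy = Σxy − (Σx)(Σy)/n = 1574.08 − 1520.6625 = 53.4175
Syy = Σy² − (Σy)²/n = 887.5985 − 838.971225 = 48.627275
r = Sxy/√(Sxx·Syy) = 53.4175/√(3051.361506) = 53.4175/55.239130 = 0.967023

0.967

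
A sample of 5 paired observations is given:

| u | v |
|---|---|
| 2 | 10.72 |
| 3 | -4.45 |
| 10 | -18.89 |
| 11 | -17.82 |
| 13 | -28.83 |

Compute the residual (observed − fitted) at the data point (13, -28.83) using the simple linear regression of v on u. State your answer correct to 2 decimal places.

n = 5, Σx = 39, Σy = -59.27, Σxy = -751.62, Σx² = 403
Sxx = Σx² − (Σx)²/n = 403 − 304.2 = 98.8
Sxy = Σxy − (Σx)(Σy)/n = -751.62 − (-462.306) = -289.314
b = Sxy/Sxx = -289.314/98.8 = -2.928279
a = ȳ − b·x̄ = -11.854 − (-2.928279)·7.8 = 10.986579
ŷ(13) = 10.986579 + (-2.928279)·13 = -27.081053
residual = y − ŷ = -28.83 − (-27.081053) = -1.748947

-1.75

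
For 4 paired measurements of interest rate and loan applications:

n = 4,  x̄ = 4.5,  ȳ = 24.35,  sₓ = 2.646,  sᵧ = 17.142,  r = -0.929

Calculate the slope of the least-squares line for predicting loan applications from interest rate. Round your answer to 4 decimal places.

b = r · sᵧ/sₓ = -0.929 · 17.142/2.646 = -6.018488

-6.0185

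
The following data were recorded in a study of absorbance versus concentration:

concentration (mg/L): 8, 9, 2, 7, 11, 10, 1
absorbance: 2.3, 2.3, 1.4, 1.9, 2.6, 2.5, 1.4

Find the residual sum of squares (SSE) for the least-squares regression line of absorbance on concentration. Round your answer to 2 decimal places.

0.05

n = 7, Σx = 48, Σy = 14.4, Σxy = 110.2, Σx² = 420, Σy² = 31.12
Sxx = Σx² − (Σx)²/n = 420 − 329.142857 = 90.857143
Sxy = Σxy − (Σx)(Σy)/n = 110.2 − 98.742857 = 11.457143
Syy = Σy² − (Σy)²/n = 31.12 − 29.622857 = 1.497143
b = Sxy/Sxx = 11.457143/90.857143 = 0.126101
SSE = Syy − b·Sxy = 1.497143 − 0.126101·11.457143 = 0.052390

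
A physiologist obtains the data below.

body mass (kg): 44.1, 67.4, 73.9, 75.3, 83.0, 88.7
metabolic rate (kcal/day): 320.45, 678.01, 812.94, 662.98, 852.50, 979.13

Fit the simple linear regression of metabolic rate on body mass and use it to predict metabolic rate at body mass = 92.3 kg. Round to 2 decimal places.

n = 6, Σx = 432.4, Σy = 4306.01, Σxy = 327434.71, Σx² = 32375.56
Sxx = Σx² − (Σx)²/n = 32375.56 − 31161.626667 = 1213.933333
Sxy = Σxy − (Σx)(Σy)/n = 327434.71 − 310319.787333 = 17114.922667
b = Sxy/Sxx = 17114.922667/1213.933333 = 14.098734
a = ȳ − b·x̄ = 717.668333 − 14.098734·72.066667 = -298.380401
ŷ(92.3) = a + b·92.3 = -298.380401 + 14.098734·92.3 = 1002.932710

1002.93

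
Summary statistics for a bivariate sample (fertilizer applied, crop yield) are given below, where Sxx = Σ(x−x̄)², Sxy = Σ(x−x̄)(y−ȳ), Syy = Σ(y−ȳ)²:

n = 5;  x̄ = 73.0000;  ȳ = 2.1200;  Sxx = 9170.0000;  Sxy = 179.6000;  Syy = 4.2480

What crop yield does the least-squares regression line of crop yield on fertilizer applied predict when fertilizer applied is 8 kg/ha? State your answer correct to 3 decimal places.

0.847

b = Sxy/Sxx = 179.6/9170 = 0.019586
a = ȳ − b·x̄ = 2.12 − 0.019586·73 = 0.690251
ŷ(8) = a + b·8 = 0.690251 + 0.019586·8 = 0.846936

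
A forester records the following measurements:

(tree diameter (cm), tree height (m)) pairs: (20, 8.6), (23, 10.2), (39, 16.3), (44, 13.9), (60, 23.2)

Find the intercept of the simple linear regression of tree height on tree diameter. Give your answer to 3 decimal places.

n = 5, Σx = 186, Σy = 72.2, Σxy = 3045.9, Σx² = 7986
Sxx = Σx² − (Σx)²/n = 7986 − 6919.2 = 1066.8
Sxy = Σxy − (Σx)(Σy)/n = 3045.9 − 2685.84 = 360.06
b = Sxy/Sxx = 360.06/1066.8 = 0.337514
a = ȳ − b·x̄ = 14.44 − 0.337514·37.2 = 1.884477

1.884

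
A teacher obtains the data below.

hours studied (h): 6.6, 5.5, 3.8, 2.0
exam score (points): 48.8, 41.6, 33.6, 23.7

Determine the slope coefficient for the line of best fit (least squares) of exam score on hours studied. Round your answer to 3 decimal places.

n = 4, Σx = 17.9, Σy = 147.7, Σxy = 725.96, Σx² = 92.25
Sxx = Σx² − (Σx)²/n = 92.25 − 80.1025 = 12.1475
Sxy = Σxy − (Σx)(Σy)/n = 725.96 − 660.9575 = 65.0025
b = Sxy/Sxx = 65.0025/12.1475 = 5.351101

5.351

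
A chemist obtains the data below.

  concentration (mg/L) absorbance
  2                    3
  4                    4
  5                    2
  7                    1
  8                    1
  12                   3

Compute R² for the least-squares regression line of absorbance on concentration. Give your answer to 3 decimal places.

n = 6, Σx = 38, Σy = 14, Σxy = 83, Σx² = 302, Σy² = 40
Sxx = Σx² − (Σx)²/n = 302 − 240.666667 = 61.333333
Sxy = Σxy − (Σx)(Σy)/n = 83 − 88.666667 = -5.666667
Syy = Σy² − (Σy)²/n = 40 − 32.666667 = 7.333333
R² = Sxy²/(Sxx·Syy) = (-5.666667)²/(61.333333·7.333333) = 0.071393

0.071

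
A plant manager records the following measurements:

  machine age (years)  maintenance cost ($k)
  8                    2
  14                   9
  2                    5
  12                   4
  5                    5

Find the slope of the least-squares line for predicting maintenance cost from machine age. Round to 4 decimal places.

n = 5, Σx = 41, Σy = 25, Σxy = 225, Σx² = 433
Sxx = Σx² − (Σx)²/n = 433 − 336.2 = 96.8
Sxy = Σxy − (Σx)(Σy)/n = 225 − 205 = 20
b = Sxy/Sxx = 20/96.8 = 0.206612

0.2066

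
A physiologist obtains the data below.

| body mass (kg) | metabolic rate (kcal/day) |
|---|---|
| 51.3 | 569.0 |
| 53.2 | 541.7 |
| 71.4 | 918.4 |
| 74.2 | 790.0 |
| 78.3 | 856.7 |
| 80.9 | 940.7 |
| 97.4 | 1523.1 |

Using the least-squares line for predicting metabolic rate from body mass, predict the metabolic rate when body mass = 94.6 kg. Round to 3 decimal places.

1297.150

n = 7, Σx = 506.7, Σy = 6139.6, Σxy = 473732.08, Σx² = 38227.99
Sxx = Σx² − (Σx)²/n = 38227.99 − 36677.841429 = 1550.148571
Sxy = Σxy − (Σx)(Σy)/n = 473732.08 − 444419.331429 = 29312.748571
b = Sxy/Sxx = 29312.748571/1550.148571 = 18.909638
a = ȳ − b·x̄ = 877.085714 − 18.909638·72.385714 = -491.701950
ŷ(94.6) = a + b·94.6 = -491.701950 + 18.909638·94.6 = 1297.149819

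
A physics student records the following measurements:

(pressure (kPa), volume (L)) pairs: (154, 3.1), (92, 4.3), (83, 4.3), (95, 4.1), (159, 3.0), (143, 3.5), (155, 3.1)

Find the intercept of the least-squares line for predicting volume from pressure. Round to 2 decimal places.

5.78

n = 7, Σx = 881, Σy = 25.4, Σxy = 3077.4, Σx² = 117849
Sxx = Σx² − (Σx)²/n = 117849 − 110880.142857 = 6968.857143
Sxy = Σxy − (Σx)(Σy)/n = 3077.4 − 3196.771429 = -119.371429
b = Sxy/Sxx = -119.371429/6968.857143 = -0.017129
a = ȳ − b·x̄ = 3.628571 − (-0.017129)·125.857143 = 5.784412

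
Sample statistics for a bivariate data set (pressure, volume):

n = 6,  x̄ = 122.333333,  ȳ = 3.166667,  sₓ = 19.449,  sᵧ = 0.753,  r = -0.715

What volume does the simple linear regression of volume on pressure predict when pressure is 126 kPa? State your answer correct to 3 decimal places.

b = r · sᵧ/sₓ = -0.715 · 0.753/19.449 = -0.027682
a = ȳ − b·x̄ = 3.166667 − (-0.027682)·122.333333 = 6.553147
ŷ(126) = a + b·126 = 6.553147 + (-0.027682)·126 = 3.065165

3.065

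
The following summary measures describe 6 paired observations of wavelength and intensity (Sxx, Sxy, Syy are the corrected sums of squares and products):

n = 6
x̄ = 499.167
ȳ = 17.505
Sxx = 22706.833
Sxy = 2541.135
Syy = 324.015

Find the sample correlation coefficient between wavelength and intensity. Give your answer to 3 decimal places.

0.937

r = Sxy/√(Sxx·Syy) = 2541.135/√(7357354.494495) = 2541.135/2712.444376 = 0.936843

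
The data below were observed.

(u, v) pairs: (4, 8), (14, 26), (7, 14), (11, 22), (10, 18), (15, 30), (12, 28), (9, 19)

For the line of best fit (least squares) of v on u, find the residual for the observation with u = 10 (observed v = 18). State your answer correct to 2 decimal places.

-2.13

n = 8, Σx = 82, Σy = 165, Σxy = 1873, Σx² = 932
Sxx = Σx² − (Σx)²/n = 932 − 840.5 = 91.5
Sxy = Σxy − (Σx)(Σy)/n = 1873 − 1691.25 = 181.75
b = Sxy/Sxx = 181.75/91.5 = 1.986339
a = ȳ − b·x̄ = 20.625 − 1.986339·10.25 = 0.265027
ŷ(10) = 0.265027 + 1.986339·10 = 20.128415
residual = y − ŷ = 18 − 20.128415 = -2.128415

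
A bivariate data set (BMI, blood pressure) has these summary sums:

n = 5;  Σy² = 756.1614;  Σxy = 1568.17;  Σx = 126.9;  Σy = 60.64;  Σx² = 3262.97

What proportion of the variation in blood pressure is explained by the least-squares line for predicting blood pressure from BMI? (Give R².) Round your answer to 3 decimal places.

Sxx = Σx² − (Σx)²/n = 3262.97 − 3220.722 = 42.248
Sxy = Σxy − (Σx)(Σy)/n = 1568.17 − 1539.0432 = 29.1268
Syy = Σy² − (Σy)²/n = 756.1614 − 735.44192 = 20.71948
R² = Sxy²/(Sxx·Syy) = (29.1268)²/(42.248·20.71948) = 0.969171

0.969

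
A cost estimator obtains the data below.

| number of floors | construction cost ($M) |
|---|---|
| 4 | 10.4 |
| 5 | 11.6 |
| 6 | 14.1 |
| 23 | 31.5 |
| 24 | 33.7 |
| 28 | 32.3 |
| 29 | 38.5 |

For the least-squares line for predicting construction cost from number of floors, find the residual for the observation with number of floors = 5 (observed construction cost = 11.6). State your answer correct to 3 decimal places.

n = 7, Σx = 119, Σy = 172.1, Σxy = 3738.4, Σx² = 2807
Sxx = Σx² − (Σx)²/n = 2807 − 2023 = 784
Sxy = Σxy − (Σx)(Σy)/n = 3738.4 − 2925.7 = 812.7
b = Sxy/Sxx = 812.7/784 = 1.036607
a = ȳ − b·x̄ = 24.585714 − 1.036607·17 = 6.963393
ŷ(5) = 6.963393 + 1.036607·5 = 12.146429
residual = y − ŷ = 11.6 − 12.146429 = -0.546429

-0.546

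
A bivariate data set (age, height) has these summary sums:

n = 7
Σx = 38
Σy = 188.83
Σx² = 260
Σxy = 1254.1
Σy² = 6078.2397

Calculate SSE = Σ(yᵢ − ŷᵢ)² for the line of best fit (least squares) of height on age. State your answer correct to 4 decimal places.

Sxx = Σx² − (Σx)²/n = 260 − 206.285714 = 53.714286
Sxy = Σxy − (Σx)(Σy)/n = 1254.1 − 1025.077143 = 229.022857
Syy = Σy² − (Σy)²/n = 6078.2397 − 5093.824129 = 984.415571
b = Sxy/Sxx = 229.022857/53.714286 = 4.263723
SSE = Syy − b·Sxy = 984.415571 − 4.263723·229.022857 = 7.925455

7.9255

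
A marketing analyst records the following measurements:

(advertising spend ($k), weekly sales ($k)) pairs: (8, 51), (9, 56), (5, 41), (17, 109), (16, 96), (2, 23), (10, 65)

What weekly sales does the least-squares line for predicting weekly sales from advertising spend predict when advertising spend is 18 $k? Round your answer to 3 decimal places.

n = 7, Σx = 67, Σy = 441, Σxy = 5202, Σx² = 819
Sxx = Σx² − (Σx)²/n = 819 − 641.285714 = 177.714286
Sxy = Σxy − (Σx)(Σy)/n = 5202 − 4221 = 981
b = Sxy/Sxx = 981/177.714286 = 5.520096
a = ȳ − b·x̄ = 63 − 5.520096·9.571429 = 10.164791
ŷ(18) = a + b·18 = 10.164791 + 5.520096·18 = 109.526527

109.527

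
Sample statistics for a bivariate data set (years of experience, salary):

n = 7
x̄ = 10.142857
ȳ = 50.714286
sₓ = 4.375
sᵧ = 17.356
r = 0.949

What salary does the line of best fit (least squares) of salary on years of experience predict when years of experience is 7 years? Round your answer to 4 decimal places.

b = r · sᵧ/sₓ = 0.949 · 17.356/4.375 = 3.764764
a = ȳ − b·x̄ = 50.714286 − 3.764764·10.142857 = 12.528820
ŷ(7) = a + b·7 = 12.528820 + 3.764764·7 = 38.882170

38.8822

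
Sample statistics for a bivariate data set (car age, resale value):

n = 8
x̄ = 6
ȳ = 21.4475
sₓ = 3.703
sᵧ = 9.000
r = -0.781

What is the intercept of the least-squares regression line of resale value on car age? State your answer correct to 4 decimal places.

b = r · sᵧ/sₓ = -0.781 · 9/3.703 = -1.898191
a = ȳ − b·x̄ = 21.4475 − (-1.898191)·6 = 32.836644

32.8366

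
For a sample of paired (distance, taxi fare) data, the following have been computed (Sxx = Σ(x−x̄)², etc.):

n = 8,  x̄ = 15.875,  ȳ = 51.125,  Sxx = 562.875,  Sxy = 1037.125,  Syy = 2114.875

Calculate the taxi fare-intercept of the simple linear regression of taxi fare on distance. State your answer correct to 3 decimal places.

b = Sxy/Sxx = 1037.125/562.875 = 1.842549
a = ȳ − b·x̄ = 51.125 − 1.842549·15.875 = 21.874528

21.875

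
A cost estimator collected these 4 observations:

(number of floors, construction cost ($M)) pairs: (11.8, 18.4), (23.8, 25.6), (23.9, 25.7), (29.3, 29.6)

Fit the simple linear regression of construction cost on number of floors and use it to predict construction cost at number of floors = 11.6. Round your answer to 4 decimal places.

18.1394

n = 4, Σx = 88.8, Σy = 99.3, Σxy = 2307.91, Σx² = 2135.38
Sxx = Σx² − (Σx)²/n = 2135.38 − 1971.36 = 164.02
Sxy = Σxy − (Σx)(Σy)/n = 2307.91 − 2204.46 = 103.45
b = Sxy/Sxx = 103.45/164.02 = 0.630716
a = ȳ − b·x̄ = 24.825 − 0.630716·22.2 = 10.823110
ŷ(11.6) = a + b·11.6 = 10.823110 + 0.630716·11.6 = 18.139413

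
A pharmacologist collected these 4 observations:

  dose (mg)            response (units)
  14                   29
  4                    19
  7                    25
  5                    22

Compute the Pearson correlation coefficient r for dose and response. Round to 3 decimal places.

0.943

n = 4, Σx = 30, Σy = 95, Σxy = 767, Σx² = 286, Σy² = 2311
Sxx = Σx² − (Σx)²/n = 286 − 225 = 61
Sxy = Σxy − (Σx)(Σy)/n = 767 − 712.5 = 54.5
Syy = Σy² − (Σy)²/n = 2311 − 2256.25 = 54.75
r = Sxy/√(Sxx·Syy) = 54.5/√(3339.75) = 54.5/57.790570 = 0.943060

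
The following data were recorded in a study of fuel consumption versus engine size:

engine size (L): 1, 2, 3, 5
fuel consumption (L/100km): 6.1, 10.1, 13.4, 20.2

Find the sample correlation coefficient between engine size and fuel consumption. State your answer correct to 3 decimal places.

0.999

n = 4, Σx = 11, Σy = 49.8, Σxy = 167.5, Σx² = 39, Σy² = 726.82
Sxx = Σx² − (Σx)²/n = 39 − 30.25 = 8.75
Sxy = Σxy − (Σx)(Σy)/n = 167.5 − 136.95 = 30.55
Syy = Σy² − (Σy)²/n = 726.82 − 620.01 = 106.81
r = Sxy/√(Sxx·Syy) = 30.55/√(934.5875) = 30.55/30.571024 = 0.999312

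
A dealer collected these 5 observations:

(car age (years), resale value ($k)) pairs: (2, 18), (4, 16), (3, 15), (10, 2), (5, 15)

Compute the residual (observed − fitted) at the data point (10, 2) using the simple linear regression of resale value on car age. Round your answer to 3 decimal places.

n = 5, Σx = 24, Σy = 66, Σxy = 240, Σx² = 154
Sxx = Σx² − (Σx)²/n = 154 − 115.2 = 38.8
Sxy = Σxy − (Σx)(Σy)/n = 240 − 316.8 = -76.8
b = Sxy/Sxx = -76.8/38.8 = -1.979381
a = ȳ − b·x̄ = 13.2 − (-1.979381)·4.8 = 22.701031
ŷ(10) = 22.701031 + (-1.979381)·10 = 2.907216
residual = y − ŷ = 2 − 2.907216 = -0.907216

-0.907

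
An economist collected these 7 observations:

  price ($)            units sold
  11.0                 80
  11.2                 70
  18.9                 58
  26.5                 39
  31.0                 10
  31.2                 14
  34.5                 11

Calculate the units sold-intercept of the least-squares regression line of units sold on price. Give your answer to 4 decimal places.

109.7288

n = 7, Σx = 164.3, Σy = 282, Σxy = 4920, Σx² = 4430.59
Sxx = Σx² − (Σx)²/n = 4430.59 − 3856.355714 = 574.234286
Sxy = Σxy − (Σx)(Σy)/n = 4920 − 6618.942857 = -1698.942857
b = Sxy/Sxx = -1698.942857/574.234286 = -2.958623
a = ȳ − b·x̄ = 40.285714 − (-2.958623)·23.471429 = 109.728826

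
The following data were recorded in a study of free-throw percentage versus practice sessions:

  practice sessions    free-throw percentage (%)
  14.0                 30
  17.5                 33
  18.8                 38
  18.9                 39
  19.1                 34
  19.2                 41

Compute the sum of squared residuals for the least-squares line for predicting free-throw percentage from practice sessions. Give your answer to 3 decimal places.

31.518

n = 6, Σx = 107.5, Σy = 215, Σxy = 3885.6, Σx² = 1946.35, Σy² = 7791
Sxx = Σx² − (Σx)²/n = 1946.35 − 1926.041667 = 20.308333
Sxy = Σxy − (Σx)(Σy)/n = 3885.6 − 3852.083333 = 33.516667
Syy = Σy² − (Σy)²/n = 7791 − 7704.166667 = 86.833333
b = Sxy/Sxx = 33.516667/20.308333 = 1.650390
SSE = Syy − b·Sxy = 86.833333 − 1.650390·33.516667 = 31.517768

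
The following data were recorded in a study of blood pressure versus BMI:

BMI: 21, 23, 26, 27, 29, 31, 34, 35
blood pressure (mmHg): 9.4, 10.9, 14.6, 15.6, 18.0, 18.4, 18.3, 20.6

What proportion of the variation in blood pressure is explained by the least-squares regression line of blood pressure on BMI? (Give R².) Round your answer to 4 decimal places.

n = 8, Σx = 226, Σy = 125.8, Σxy = 3684.5, Σx² = 6558, Σy² = 2085.5
Sxx = Σx² − (Σx)²/n = 6558 − 6384.5 = 173.5
Sxy = Σxy − (Σx)(Σy)/n = 3684.5 − 3553.85 = 130.65
Syy = Σy² − (Σy)²/n = 2085.5 − 1978.205 = 107.295
R² = Sxy²/(Sxx·Syy) = (130.65)²/(173.5·107.295) = 0.916938

0.9169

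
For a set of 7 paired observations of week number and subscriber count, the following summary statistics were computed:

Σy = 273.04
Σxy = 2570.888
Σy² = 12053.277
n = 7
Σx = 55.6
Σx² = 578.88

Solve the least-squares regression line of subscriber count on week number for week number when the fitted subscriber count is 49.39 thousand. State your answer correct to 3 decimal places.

Sxx = Σx² − (Σx)²/n = 578.88 − 441.622857 = 137.257143
Sxy = Σxy − (Σx)(Σy)/n = 2570.888 − 2168.717714 = 402.170286
b = Sxy/Sxx = 402.170286/137.257143 = 2.930050
a = ȳ − b·x̄ = 39.005714 − 2.930050·7.942857 = 15.732746
Set a + b·x = 49.39: x = (49.39 − 15.732746) / 2.930050 = 11.486922

11.487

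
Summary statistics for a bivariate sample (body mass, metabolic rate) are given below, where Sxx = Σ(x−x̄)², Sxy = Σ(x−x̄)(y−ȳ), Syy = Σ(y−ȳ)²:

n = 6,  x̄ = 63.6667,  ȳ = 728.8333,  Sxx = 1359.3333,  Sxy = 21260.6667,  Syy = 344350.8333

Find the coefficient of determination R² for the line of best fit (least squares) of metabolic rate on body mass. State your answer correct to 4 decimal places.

R² = Sxy²/(Sxx·Syy) = (21260.6667)²/(1359.3333·344350.8333) = 0.965665

0.9657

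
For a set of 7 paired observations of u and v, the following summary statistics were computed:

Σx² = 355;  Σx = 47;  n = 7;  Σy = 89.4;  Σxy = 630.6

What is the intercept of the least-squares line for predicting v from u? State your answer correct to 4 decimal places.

Sxx = Σx² − (Σx)²/n = 355 − 315.571429 = 39.428571
Sxy = Σxy − (Σx)(Σy)/n = 630.6 − 600.257143 = 30.342857
b = Sxy/Sxx = 30.342857/39.428571 = 0.769565
a = ȳ − b·x̄ = 12.771429 − 0.769565·6.714286 = 7.604348

7.6043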